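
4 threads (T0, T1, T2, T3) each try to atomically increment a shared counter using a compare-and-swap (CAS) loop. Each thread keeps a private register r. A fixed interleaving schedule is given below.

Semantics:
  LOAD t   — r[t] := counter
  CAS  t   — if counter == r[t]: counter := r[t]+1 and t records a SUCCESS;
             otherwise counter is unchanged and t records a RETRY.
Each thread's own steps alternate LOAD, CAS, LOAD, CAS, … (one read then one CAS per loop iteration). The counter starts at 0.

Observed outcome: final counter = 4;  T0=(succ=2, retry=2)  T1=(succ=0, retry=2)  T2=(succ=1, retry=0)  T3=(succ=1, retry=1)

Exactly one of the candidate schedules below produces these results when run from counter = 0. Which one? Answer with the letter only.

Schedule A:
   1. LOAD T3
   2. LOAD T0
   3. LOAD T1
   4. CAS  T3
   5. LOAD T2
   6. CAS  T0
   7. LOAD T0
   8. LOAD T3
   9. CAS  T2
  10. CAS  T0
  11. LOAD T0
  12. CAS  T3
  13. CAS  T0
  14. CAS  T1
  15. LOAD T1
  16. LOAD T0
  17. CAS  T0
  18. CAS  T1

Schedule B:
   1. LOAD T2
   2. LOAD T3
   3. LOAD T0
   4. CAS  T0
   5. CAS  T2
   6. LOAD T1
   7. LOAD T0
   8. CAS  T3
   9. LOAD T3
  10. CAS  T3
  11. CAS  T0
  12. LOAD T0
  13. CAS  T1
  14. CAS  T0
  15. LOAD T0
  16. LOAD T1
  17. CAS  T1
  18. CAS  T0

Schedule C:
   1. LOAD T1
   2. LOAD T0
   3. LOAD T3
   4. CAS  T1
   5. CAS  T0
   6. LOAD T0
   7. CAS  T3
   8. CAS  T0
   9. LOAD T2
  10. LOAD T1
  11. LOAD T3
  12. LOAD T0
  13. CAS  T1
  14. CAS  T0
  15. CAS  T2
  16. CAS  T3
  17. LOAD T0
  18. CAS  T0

A

Tracing schedule A:
   1) LOAD T3:  M=0  r_T3=0
   2) LOAD T0:  M=0  r_T0=0
   3) LOAD T1:  M=0  r_T1=0
   4) CAS  T3:  M=1  r_T3=0 ✓
   5) LOAD T2:  M=1  r_T2=1
   6) CAS  T0:  M=1  r_T0=0 ✗
   7) LOAD T0:  M=1  r_T0=1
   8) LOAD T3:  M=1  r_T3=1
   9) CAS  T2:  M=2  r_T2=1 ✓
  10) CAS  T0:  M=2  r_T0=1 ✗
  11) LOAD T0:  M=2  r_T0=2
  12) CAS  T3:  M=2  r_T3=1 ✗
  13) CAS  T0:  M=3  r_T0=2 ✓
  14) CAS  T1:  M=3  r_T1=0 ✗
  15) LOAD T1:  M=3  r_T1=3
  16) LOAD T0:  M=3  r_T0=3
  17) CAS  T0:  M=4  r_T0=3 ✓
  18) CAS  T1:  M=4  r_T1=3 ✗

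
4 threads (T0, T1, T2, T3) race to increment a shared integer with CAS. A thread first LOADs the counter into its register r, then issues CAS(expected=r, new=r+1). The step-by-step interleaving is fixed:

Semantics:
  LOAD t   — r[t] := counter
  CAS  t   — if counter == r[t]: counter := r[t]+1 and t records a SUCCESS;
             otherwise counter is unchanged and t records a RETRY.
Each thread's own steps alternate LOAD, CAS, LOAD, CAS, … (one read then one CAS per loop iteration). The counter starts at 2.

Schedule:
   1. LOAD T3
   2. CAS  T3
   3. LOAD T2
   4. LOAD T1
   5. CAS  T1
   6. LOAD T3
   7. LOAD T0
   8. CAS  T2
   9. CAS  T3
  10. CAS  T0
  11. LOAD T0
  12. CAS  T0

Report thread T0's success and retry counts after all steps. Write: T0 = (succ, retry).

T3 LOAD — after: cnt=2, r=2 — load
T3 CAS — after: cnt=3, r=2 — ok
T2 LOAD — after: cnt=3, r=3 — load
T1 LOAD — after: cnt=3, r=3 — load
T1 CAS — after: cnt=4, r=3 — ok
T3 LOAD — after: cnt=4, r=4 — load
T0 LOAD — after: cnt=4, r=4 — load
T2 CAS — after: cnt=4, r=3 — retry
T3 CAS — after: cnt=5, r=4 — ok
T0 CAS — after: cnt=5, r=4 — retry
T0 LOAD — after: cnt=5, r=5 — load
T0 CAS — after: cnt=6, r=5 — ok

T0 = (1, 1)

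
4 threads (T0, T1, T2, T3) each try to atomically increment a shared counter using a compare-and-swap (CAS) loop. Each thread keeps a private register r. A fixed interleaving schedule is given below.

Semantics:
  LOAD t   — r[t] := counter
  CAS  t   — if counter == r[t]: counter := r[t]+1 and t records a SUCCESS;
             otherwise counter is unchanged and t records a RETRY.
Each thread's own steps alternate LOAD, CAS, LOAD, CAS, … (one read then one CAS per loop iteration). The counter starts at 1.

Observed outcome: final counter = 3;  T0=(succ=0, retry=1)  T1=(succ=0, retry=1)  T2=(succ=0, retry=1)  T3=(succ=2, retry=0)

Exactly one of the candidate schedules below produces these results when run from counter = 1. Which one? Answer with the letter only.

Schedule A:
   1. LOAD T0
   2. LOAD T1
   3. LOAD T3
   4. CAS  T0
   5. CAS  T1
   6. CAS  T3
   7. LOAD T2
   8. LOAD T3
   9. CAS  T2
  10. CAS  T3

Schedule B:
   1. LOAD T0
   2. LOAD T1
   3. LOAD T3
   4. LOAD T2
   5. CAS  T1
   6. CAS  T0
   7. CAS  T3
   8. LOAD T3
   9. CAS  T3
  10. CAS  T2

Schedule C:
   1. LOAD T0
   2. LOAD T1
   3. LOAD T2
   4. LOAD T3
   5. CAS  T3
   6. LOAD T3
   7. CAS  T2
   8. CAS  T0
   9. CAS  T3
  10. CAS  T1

C

Run C:
1. LOAD T0 → mem=1 r[T0]=1 [LOAD]
2. LOAD T1 → mem=1 r[T1]=1 [LOAD]
3. LOAD T2 → mem=1 r[T2]=1 [LOAD]
4. LOAD T3 → mem=1 r[T3]=1 [LOAD]
5. CAS T3 → mem=2 r[T3]=1 [OK]
6. LOAD T3 → mem=2 r[T3]=2 [LOAD]
7. CAS T2 → mem=2 r[T2]=1 [RETRY]
8. CAS T0 → mem=2 r[T0]=1 [RETRY]
9. CAS T3 → mem=3 r[T3]=2 [OK]
10. CAS T1 → mem=3 r[T1]=1 [RETRY]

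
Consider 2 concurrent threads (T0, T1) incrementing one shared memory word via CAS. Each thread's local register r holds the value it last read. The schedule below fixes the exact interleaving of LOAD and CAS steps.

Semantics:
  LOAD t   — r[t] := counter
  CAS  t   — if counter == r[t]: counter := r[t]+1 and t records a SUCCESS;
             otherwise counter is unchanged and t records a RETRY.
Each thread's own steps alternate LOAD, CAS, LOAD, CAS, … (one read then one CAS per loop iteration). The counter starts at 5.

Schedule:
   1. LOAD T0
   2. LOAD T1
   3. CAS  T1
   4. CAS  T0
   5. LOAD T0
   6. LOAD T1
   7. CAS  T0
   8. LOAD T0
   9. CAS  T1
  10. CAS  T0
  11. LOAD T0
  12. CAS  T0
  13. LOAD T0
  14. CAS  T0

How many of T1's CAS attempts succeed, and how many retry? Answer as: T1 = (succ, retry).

T0 LOAD — after: cnt=5, r=5 — load
T1 LOAD — after: cnt=5, r=5 — load
T1 CAS — after: cnt=6, r=5 — ok
T0 CAS — after: cnt=6, r=5 — retry
T0 LOAD — after: cnt=6, r=6 — load
T1 LOAD — after: cnt=6, r=6 — load
T0 CAS — after: cnt=7, r=6 — ok
T0 LOAD — after: cnt=7, r=7 — load
T1 CAS — after: cnt=7, r=6 — retry
T0 CAS — after: cnt=8, r=7 — ok
T0 LOAD — after: cnt=8, r=8 — load
T0 CAS — after: cnt=9, r=8 — ok
T0 LOAD — after: cnt=9, r=9 — load
T0 CAS — after: cnt=10, r=9 — ok

T1 = (1, 1)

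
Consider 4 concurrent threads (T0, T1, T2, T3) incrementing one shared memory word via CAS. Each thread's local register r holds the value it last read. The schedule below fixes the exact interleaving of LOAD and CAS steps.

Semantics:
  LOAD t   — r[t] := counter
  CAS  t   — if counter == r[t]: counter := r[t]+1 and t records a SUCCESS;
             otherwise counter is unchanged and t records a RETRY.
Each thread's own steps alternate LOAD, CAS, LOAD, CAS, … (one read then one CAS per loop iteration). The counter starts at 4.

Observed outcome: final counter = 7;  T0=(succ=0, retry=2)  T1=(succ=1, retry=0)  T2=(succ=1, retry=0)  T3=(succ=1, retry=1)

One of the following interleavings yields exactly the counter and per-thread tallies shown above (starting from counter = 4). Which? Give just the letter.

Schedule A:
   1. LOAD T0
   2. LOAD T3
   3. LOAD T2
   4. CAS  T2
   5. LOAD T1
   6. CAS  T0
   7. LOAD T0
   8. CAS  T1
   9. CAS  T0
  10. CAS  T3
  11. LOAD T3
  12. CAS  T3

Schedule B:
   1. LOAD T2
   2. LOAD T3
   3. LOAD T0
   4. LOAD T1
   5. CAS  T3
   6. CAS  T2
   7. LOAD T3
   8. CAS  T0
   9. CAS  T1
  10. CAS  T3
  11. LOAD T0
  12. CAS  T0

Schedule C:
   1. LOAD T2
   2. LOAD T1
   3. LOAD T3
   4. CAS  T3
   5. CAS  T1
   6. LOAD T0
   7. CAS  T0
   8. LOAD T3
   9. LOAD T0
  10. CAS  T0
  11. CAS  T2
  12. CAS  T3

A

Tracing schedule A:
T0 LOAD — after: cnt=4, r=4 — load
T3 LOAD — after: cnt=4, r=4 — load
T2 LOAD — after: cnt=4, r=4 — load
T2 CAS — after: cnt=5, r=4 — ok
T1 LOAD — after: cnt=5, r=5 — load
T0 CAS — after: cnt=5, r=4 — retry
T0 LOAD — after: cnt=5, r=5 — load
T1 CAS — after: cnt=6, r=5 — ok
T0 CAS — after: cnt=6, r=5 — retry
T3 CAS — after: cnt=6, r=4 — retry
T3 LOAD — after: cnt=6, r=6 — load
T3 CAS — after: cnt=7, r=6 — ok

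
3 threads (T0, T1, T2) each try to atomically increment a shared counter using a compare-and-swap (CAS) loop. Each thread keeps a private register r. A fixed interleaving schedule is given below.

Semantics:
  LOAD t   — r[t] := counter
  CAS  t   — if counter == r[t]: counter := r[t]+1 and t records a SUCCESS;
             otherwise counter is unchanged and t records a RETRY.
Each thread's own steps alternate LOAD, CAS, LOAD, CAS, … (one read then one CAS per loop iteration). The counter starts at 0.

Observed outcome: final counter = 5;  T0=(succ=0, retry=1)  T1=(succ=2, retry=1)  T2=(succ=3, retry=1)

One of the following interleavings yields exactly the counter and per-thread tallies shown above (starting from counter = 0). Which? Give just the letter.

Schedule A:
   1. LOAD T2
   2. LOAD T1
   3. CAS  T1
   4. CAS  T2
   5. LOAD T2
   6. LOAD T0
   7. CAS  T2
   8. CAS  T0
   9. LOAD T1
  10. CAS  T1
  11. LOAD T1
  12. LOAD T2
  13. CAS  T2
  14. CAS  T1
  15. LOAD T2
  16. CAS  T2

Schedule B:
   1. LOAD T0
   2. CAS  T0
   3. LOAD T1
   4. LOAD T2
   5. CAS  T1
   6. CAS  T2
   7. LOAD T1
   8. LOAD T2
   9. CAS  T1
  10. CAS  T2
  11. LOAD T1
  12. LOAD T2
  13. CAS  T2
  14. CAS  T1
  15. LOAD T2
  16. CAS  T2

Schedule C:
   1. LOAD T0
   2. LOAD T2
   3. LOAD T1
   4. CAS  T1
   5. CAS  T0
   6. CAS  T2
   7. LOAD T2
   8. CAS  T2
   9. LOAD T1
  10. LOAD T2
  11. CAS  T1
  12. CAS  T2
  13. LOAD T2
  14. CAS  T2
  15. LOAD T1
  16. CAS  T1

A

Tracing schedule A:
1. LOAD T2 → mem=0 r[T2]=0 [LOAD]
2. LOAD T1 → mem=0 r[T1]=0 [LOAD]
3. CAS T1 → mem=1 r[T1]=0 [OK]
4. CAS T2 → mem=1 r[T2]=0 [RETRY]
5. LOAD T2 → mem=1 r[T2]=1 [LOAD]
6. LOAD T0 → mem=1 r[T0]=1 [LOAD]
7. CAS T2 → mem=2 r[T2]=1 [OK]
8. CAS T0 → mem=2 r[T0]=1 [RETRY]
9. LOAD T1 → mem=2 r[T1]=2 [LOAD]
10. CAS T1 → mem=3 r[T1]=2 [OK]
11. LOAD T1 → mem=3 r[T1]=3 [LOAD]
12. LOAD T2 → mem=3 r[T2]=3 [LOAD]
13. CAS T2 → mem=4 r[T2]=3 [OK]
14. CAS T1 → mem=4 r[T1]=3 [RETRY]
15. LOAD T2 → mem=4 r[T2]=4 [LOAD]
16. CAS T2 → mem=5 r[T2]=4 [OK]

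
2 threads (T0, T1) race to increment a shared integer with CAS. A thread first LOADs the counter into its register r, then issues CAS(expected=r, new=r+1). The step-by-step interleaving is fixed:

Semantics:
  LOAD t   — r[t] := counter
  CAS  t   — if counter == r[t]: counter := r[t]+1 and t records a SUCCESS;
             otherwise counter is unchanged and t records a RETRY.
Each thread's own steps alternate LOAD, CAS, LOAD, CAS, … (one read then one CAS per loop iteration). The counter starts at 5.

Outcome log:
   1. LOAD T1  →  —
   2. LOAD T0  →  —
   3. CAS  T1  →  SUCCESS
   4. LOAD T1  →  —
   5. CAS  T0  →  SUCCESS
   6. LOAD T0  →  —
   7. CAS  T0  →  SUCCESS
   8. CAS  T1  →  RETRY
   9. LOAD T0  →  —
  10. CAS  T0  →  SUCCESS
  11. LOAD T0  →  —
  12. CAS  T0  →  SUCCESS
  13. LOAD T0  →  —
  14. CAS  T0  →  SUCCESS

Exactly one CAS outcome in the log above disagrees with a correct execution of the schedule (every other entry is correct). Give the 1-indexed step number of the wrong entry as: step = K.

Reference trace:
   1) LOAD T1:  M=5  r_T1=5
   2) LOAD T0:  M=5  r_T0=5
   3) CAS  T1:  M=6  r_T1=5 ✓
   4) LOAD T1:  M=6  r_T1=6
   5) CAS  T0:  M=6  r_T0=5 ✗
   6) LOAD T0:  M=6  r_T0=6
   7) CAS  T0:  M=7  r_T0=6 ✓
   8) CAS  T1:  M=7  r_T1=6 ✗
   9) LOAD T0:  M=7  r_T0=7
  10) CAS  T0:  M=8  r_T0=7 ✓
  11) LOAD T0:  M=8  r_T0=8
  12) CAS  T0:  M=9  r_T0=8 ✓
  13) LOAD T0:  M=9  r_T0=9
  14) CAS  T0:  M=10  r_T0=9 ✓
Mismatch at 5.

step = 5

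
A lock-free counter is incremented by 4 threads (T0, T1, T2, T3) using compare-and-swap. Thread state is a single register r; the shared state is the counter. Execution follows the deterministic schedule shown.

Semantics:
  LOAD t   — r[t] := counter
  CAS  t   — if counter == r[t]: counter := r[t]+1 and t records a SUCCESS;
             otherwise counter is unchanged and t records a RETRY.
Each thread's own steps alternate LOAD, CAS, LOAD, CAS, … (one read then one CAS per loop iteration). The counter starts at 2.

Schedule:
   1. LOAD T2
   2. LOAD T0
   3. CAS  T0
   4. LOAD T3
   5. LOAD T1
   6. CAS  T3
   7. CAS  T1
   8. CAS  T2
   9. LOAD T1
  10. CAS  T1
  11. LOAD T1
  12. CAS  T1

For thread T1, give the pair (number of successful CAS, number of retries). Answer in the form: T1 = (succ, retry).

   1) LOAD T2:  M=2  r_T2=2
   2) LOAD T0:  M=2  r_T0=2
   3) CAS  T0:  M=3  r_T0=2 ✓
   4) LOAD T3:  M=3  r_T3=3
   5) LOAD T1:  M=3  r_T1=3
   6) CAS  T3:  M=4  r_T3=3 ✓
   7) CAS  T1:  M=4  r_T1=3 ✗
   8) CAS  T2:  M=4  r_T2=2 ✗
   9) LOAD T1:  M=4  r_T1=4
  10) CAS  T1:  M=5  r_T1=4 ✓
  11) LOAD T1:  M=5  r_T1=5
  12) CAS  T1:  M=6  r_T1=5 ✓

T1 = (2, 1)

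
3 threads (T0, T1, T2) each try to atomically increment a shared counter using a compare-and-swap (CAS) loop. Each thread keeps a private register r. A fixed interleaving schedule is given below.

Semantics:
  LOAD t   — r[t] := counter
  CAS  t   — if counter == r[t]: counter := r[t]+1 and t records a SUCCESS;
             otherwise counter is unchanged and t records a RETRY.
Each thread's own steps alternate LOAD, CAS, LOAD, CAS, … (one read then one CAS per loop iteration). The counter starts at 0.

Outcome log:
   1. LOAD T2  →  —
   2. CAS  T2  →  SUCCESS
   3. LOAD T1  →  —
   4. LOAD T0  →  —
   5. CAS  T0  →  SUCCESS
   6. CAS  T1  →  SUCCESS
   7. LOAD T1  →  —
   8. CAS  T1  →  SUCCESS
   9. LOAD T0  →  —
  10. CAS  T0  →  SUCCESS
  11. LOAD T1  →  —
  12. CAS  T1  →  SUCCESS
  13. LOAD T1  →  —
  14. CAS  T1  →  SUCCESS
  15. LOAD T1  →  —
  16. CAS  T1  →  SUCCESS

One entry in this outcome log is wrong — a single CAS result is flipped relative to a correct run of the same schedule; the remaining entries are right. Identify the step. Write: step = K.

Reference trace:
#1 T2 reads 0
#2 T2 CAS(0→1) writes; counter now 1
#3 T1 reads 1
#4 T0 reads 1
#5 T0 CAS(1→2) writes; counter now 2
#6 T1 CAS(1→2) fails; counter now 2
#7 T1 reads 2
#8 T1 CAS(2→3) writes; counter now 3
#9 T0 reads 3
#10 T0 CAS(3→4) writes; counter now 4
#11 T1 reads 4
#12 T1 CAS(4→5) writes; counter now 5
#13 T1 reads 5
#14 T1 CAS(5→6) writes; counter now 6
#15 T1 reads 6
#16 T1 CAS(6→7) writes; counter now 7
Log disagrees first at step 6.

step = 6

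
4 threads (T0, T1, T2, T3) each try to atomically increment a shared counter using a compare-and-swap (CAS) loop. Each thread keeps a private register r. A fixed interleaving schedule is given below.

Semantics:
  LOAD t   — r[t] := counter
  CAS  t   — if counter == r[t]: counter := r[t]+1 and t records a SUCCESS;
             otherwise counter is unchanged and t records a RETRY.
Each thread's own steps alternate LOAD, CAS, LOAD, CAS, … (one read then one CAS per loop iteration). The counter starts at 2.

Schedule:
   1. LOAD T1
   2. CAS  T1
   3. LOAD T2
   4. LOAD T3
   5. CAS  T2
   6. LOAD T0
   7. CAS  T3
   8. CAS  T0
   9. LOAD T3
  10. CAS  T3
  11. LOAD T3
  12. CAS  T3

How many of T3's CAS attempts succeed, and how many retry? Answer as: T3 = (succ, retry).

1. LOAD T1 → mem=2 r[T1]=2 [LOAD]
2. CAS T1 → mem=3 r[T1]=2 [OK]
3. LOAD T2 → mem=3 r[T2]=3 [LOAD]
4. LOAD T3 → mem=3 r[T3]=3 [LOAD]
5. CAS T2 → mem=4 r[T2]=3 [OK]
6. LOAD T0 → mem=4 r[T0]=4 [LOAD]
7. CAS T3 → mem=4 r[T3]=3 [RETRY]
8. CAS T0 → mem=5 r[T0]=4 [OK]
9. LOAD T3 → mem=5 r[T3]=5 [LOAD]
10. CAS T3 → mem=6 r[T3]=5 [OK]
11. LOAD T3 → mem=6 r[T3]=6 [LOAD]
12. CAS T3 → mem=7 r[T3]=6 [OK]

T3 = (2, 1)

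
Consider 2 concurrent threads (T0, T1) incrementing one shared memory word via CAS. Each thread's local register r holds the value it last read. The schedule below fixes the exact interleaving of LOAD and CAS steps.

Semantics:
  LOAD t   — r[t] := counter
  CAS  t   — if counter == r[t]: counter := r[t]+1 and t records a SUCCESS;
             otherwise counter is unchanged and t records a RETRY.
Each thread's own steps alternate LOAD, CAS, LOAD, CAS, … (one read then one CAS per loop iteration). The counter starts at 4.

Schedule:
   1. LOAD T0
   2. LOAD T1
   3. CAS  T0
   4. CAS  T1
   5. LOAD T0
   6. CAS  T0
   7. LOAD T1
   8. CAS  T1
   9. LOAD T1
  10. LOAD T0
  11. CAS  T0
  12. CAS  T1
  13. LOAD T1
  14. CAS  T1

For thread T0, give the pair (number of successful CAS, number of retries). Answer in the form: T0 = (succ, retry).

T0 = (3, 0)

#1 T0 reads 4
#2 T1 reads 4
#3 T0 CAS(4→5) writes; counter now 5
#4 T1 CAS(4→5) fails; counter now 5
#5 T0 reads 5
#6 T0 CAS(5→6) writes; counter now 6
#7 T1 reads 6
#8 T1 CAS(6→7) writes; counter now 7
#9 T1 reads 7
#10 T0 reads 7
#11 T0 CAS(7→8) writes; counter now 8
#12 T1 CAS(7→8) fails; counter now 8
#13 T1 reads 8
#14 T1 CAS(8→9) writes; counter now 9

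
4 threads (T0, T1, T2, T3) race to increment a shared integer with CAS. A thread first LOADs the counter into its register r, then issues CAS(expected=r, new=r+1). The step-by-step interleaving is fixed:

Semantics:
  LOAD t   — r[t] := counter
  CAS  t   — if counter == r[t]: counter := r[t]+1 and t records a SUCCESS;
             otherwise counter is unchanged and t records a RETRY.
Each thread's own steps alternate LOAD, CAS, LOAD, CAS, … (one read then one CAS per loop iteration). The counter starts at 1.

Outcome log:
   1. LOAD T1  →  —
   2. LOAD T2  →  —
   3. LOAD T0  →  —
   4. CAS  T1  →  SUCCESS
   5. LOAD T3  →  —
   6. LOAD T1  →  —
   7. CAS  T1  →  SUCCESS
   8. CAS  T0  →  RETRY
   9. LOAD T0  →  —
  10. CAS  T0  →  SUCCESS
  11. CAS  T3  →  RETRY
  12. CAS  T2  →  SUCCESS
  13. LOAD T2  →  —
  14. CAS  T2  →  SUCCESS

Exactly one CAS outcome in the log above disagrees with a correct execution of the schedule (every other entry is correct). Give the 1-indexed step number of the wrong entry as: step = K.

Correct run:
   1) LOAD T1:  M=1  r_T1=1
   2) LOAD T2:  M=1  r_T2=1
   3) LOAD T0:  M=1  r_T0=1
   4) CAS  T1:  M=2  r_T1=1 ✓
   5) LOAD T3:  M=2  r_T3=2
   6) LOAD T1:  M=2  r_T1=2
   7) CAS  T1:  M=3  r_T1=2 ✓
   8) CAS  T0:  M=3  r_T0=1 ✗
   9) LOAD T0:  M=3  r_T0=3
  10) CAS  T0:  M=4  r_T0=3 ✓
  11) CAS  T3:  M=4  r_T3=2 ✗
  12) CAS  T2:  M=4  r_T2=1 ✗
  13) LOAD T2:  M=4  r_T2=4
  14) CAS  T2:  M=5  r_T2=4 ✓
Flip is step 12.

step = 12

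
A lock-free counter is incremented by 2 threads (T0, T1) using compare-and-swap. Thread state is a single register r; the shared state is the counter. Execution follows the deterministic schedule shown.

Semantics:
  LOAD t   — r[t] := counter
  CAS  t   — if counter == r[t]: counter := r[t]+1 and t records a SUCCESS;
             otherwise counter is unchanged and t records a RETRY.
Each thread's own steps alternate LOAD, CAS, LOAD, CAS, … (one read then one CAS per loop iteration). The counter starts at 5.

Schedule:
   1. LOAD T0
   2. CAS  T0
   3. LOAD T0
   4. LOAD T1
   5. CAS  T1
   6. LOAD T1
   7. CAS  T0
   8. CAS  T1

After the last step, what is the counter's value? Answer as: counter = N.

   1) LOAD T0:  M=5  r_T0=5
   2) CAS  T0:  M=6  r_T0=5 ✓
   3) LOAD T0:  M=6  r_T0=6
   4) LOAD T1:  M=6  r_T1=6
   5) CAS  T1:  M=7  r_T1=6 ✓
   6) LOAD T1:  M=7  r_T1=7
   7) CAS  T0:  M=7  r_T0=6 ✗
   8) CAS  T1:  M=8  r_T1=7 ✓

counter = 8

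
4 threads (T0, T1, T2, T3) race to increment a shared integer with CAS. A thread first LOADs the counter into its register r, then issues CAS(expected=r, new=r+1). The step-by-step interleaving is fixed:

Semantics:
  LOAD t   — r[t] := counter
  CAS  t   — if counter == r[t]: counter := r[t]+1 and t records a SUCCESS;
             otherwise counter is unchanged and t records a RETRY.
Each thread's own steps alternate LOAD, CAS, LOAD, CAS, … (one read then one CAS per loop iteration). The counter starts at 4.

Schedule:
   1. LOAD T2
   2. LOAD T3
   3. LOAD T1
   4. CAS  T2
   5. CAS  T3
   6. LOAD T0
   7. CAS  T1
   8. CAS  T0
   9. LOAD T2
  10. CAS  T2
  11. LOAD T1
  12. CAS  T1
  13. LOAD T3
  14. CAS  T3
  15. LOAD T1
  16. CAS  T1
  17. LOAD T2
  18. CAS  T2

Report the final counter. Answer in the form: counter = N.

step 1: T2 LOAD ⇒ load; ctr=4 reg=4
step 2: T3 LOAD ⇒ load; ctr=4 reg=4
step 3: T1 LOAD ⇒ load; ctr=4 reg=4
step 4: T2 CAS ⇒ ok; ctr=5 reg=4
step 5: T3 CAS ⇒ retry; ctr=5 reg=4
step 6: T0 LOAD ⇒ load; ctr=5 reg=5
step 7: T1 CAS ⇒ retry; ctr=5 reg=4
step 8: T0 CAS ⇒ ok; ctr=6 reg=5
step 9: T2 LOAD ⇒ load; ctr=6 reg=6
step 10: T2 CAS ⇒ ok; ctr=7 reg=6
step 11: T1 LOAD ⇒ load; ctr=7 reg=7
step 12: T1 CAS ⇒ ok; ctr=8 reg=7
step 13: T3 LOAD ⇒ load; ctr=8 reg=8
step 14: T3 CAS ⇒ ok; ctr=9 reg=8
step 15: T1 LOAD ⇒ load; ctr=9 reg=9
step 16: T1 CAS ⇒ ok; ctr=10 reg=9
step 17: T2 LOAD ⇒ load; ctr=10 reg=10
step 18: T2 CAS ⇒ ok; ctr=11 reg=10

counter = 11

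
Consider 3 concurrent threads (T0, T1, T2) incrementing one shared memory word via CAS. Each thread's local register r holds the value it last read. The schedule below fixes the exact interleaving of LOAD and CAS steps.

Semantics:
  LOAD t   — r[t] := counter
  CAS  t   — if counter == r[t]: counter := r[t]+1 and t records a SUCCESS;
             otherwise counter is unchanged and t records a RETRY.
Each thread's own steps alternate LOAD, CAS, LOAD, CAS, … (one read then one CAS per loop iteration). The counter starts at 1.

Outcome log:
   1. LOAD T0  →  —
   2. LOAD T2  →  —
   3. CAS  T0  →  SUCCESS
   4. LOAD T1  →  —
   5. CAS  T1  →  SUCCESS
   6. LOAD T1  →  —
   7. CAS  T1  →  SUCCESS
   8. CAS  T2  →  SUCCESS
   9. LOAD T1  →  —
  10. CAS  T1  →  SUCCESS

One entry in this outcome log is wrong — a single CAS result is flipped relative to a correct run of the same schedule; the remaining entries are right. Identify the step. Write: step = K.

Re-executing:
#1 T0 reads 1
#2 T2 reads 1
#3 T0 CAS(1→2) writes; counter now 2
#4 T1 reads 2
#5 T1 CAS(2→3) writes; counter now 3
#6 T1 reads 3
#7 T1 CAS(3→4) writes; counter now 4
#8 T2 CAS(1→2) fails; counter now 4
#9 T1 reads 4
#10 T1 CAS(4→5) writes; counter now 5
Mismatch at 8.

step = 8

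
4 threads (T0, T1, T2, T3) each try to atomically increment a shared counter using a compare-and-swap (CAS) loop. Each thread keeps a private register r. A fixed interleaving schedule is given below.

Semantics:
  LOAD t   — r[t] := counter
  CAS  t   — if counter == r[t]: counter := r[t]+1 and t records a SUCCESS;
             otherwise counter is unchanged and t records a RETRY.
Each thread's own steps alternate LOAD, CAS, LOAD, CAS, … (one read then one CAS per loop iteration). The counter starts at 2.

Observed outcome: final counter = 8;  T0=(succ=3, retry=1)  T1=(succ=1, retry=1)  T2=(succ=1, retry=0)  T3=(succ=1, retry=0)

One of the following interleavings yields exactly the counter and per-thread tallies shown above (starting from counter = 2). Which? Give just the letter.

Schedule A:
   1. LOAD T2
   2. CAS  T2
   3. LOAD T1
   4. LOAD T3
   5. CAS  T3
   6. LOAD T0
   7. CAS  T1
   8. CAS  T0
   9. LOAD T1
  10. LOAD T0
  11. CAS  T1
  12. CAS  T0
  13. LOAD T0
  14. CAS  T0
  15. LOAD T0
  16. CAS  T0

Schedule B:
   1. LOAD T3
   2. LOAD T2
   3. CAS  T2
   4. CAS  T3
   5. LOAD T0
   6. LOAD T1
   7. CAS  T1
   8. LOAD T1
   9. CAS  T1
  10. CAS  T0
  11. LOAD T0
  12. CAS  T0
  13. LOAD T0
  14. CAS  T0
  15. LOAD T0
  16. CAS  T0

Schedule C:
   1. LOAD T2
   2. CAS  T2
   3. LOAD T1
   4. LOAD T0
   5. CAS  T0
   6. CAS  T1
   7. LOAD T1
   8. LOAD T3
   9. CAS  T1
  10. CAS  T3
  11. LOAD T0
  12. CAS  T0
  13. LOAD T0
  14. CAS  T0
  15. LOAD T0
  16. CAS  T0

A

Run A:
   1) LOAD T2:  M=2  r_T2=2
   2) CAS  T2:  M=3  r_T2=2 ✓
   3) LOAD T1:  M=3  r_T1=3
   4) LOAD T3:  M=3  r_T3=3
   5) CAS  T3:  M=4  r_T3=3 ✓
   6) LOAD T0:  M=4  r_T0=4
   7) CAS  T1:  M=4  r_T1=3 ✗
   8) CAS  T0:  M=5  r_T0=4 ✓
   9) LOAD T1:  M=5  r_T1=5
  10) LOAD T0:  M=5  r_T0=5
  11) CAS  T1:  M=6  r_T1=5 ✓
  12) CAS  T0:  M=6  r_T0=5 ✗
  13) LOAD T0:  M=6  r_T0=6
  14) CAS  T0:  M=7  r_T0=6 ✓
  15) LOAD T0:  M=7  r_T0=7
  16) CAS  T0:  M=8  r_T0=7 ✓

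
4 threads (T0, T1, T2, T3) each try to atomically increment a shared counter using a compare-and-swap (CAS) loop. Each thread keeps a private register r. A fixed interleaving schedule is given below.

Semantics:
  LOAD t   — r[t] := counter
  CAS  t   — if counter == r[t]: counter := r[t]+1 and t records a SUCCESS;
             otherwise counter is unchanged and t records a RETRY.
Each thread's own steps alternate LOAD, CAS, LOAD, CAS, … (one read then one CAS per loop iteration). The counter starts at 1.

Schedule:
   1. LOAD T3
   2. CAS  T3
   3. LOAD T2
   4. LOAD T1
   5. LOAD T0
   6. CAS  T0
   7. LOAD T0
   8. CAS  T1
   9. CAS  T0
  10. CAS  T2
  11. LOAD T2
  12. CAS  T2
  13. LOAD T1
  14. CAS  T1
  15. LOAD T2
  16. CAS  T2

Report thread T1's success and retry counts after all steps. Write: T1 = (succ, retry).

[1] T3.load  rd  (counter 1, T3.r 1)
[2] T3.cas  hit  (counter 2, T3.r 1)
[3] T2.load  rd  (counter 2, T2.r 2)
[4] T1.load  rd  (counter 2, T1.r 2)
[5] T0.load  rd  (counter 2, T0.r 2)
[6] T0.cas  hit  (counter 3, T0.r 2)
[7] T0.load  rd  (counter 3, T0.r 3)
[8] T1.cas  miss  (counter 3, T1.r 2)
[9] T0.cas  hit  (counter 4, T0.r 3)
[10] T2.cas  miss  (counter 4, T2.r 2)
[11] T2.load  rd  (counter 4, T2.r 4)
[12] T2.cas  hit  (counter 5, T2.r 4)
[13] T1.load  rd  (counter 5, T1.r 5)
[14] T1.cas  hit  (counter 6, T1.r 5)
[15] T2.load  rd  (counter 6, T2.r 6)
[16] T2.cas  hit  (counter 7, T2.r 6)

T1 = (1, 1)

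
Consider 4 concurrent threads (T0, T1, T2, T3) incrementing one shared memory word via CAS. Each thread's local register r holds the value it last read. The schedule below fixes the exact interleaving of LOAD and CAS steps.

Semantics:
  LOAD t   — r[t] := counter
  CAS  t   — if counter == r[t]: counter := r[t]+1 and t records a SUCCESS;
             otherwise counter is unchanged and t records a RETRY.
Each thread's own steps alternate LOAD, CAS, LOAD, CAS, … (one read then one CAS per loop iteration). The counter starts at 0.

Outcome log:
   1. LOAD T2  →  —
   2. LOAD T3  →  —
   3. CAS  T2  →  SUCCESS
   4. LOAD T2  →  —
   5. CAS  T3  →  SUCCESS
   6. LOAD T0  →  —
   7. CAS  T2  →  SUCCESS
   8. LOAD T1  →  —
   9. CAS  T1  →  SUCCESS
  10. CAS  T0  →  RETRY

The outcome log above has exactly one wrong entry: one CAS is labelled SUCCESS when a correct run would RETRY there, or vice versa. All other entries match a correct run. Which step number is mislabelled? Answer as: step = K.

step = 5

Re-executing:
1. LOAD T2 → mem=0 r[T2]=0 [LOAD]
2. LOAD T3 → mem=0 r[T3]=0 [LOAD]
3. CAS T2 → mem=1 r[T2]=0 [OK]
4. LOAD T2 → mem=1 r[T2]=1 [LOAD]
5. CAS T3 → mem=1 r[T3]=0 [RETRY]
6. LOAD T0 → mem=1 r[T0]=1 [LOAD]
7. CAS T2 → mem=2 r[T2]=1 [OK]
8. LOAD T1 → mem=2 r[T1]=2 [LOAD]
9. CAS T1 → mem=3 r[T1]=2 [OK]
10. CAS T0 → mem=3 r[T0]=1 [RETRY]
Mismatch at 5.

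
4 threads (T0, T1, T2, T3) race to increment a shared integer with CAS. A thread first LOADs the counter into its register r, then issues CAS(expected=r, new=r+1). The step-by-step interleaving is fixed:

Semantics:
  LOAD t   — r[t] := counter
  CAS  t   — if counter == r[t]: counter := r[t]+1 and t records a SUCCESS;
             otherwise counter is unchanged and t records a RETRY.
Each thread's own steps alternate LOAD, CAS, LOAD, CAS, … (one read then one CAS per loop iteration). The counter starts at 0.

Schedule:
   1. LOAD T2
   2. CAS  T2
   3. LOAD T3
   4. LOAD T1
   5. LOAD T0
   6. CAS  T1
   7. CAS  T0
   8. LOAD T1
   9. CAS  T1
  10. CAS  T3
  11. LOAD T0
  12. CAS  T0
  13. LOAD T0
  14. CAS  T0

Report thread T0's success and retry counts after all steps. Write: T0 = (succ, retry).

T0 = (2, 1)

#1 T2 reads 0
#2 T2 CAS(0→1) writes; counter now 1
#3 T3 reads 1
#4 T1 reads 1
#5 T0 reads 1
#6 T1 CAS(1→2) writes; counter now 2
#7 T0 CAS(1→2) fails; counter now 2
#8 T1 reads 2
#9 T1 CAS(2→3) writes; counter now 3
#10 T3 CAS(1→2) fails; counter now 3
#11 T0 reads 3
#12 T0 CAS(3→4) writes; counter now 4
#13 T0 reads 4
#14 T0 CAS(4→5) writes; counter now 5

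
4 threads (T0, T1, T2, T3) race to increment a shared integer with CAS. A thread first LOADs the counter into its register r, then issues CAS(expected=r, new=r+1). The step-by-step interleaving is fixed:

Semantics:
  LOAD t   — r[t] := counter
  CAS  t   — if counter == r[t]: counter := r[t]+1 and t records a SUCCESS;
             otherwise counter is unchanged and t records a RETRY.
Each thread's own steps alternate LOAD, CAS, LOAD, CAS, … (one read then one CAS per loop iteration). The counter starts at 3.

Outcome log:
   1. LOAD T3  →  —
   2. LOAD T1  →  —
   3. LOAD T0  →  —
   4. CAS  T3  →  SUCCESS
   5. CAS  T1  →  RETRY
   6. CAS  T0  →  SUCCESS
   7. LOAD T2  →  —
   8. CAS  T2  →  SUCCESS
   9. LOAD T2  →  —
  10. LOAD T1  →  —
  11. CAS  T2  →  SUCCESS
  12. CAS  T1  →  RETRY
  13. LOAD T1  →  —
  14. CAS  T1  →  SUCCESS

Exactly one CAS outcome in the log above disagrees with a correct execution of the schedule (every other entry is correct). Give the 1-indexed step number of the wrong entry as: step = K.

step = 6

Correct run:
step 1: T3 LOAD ⇒ load; ctr=3 reg=3
step 2: T1 LOAD ⇒ load; ctr=3 reg=3
step 3: T0 LOAD ⇒ load; ctr=3 reg=3
step 4: T3 CAS ⇒ ok; ctr=4 reg=3
step 5: T1 CAS ⇒ retry; ctr=4 reg=3
step 6: T0 CAS ⇒ retry; ctr=4 reg=3
step 7: T2 LOAD ⇒ load; ctr=4 reg=4
step 8: T2 CAS ⇒ ok; ctr=5 reg=4
step 9: T2 LOAD ⇒ load; ctr=5 reg=5
step 10: T1 LOAD ⇒ load; ctr=5 reg=5
step 11: T2 CAS ⇒ ok; ctr=6 reg=5
step 12: T1 CAS ⇒ retry; ctr=6 reg=5
step 13: T1 LOAD ⇒ load; ctr=6 reg=6
step 14: T1 CAS ⇒ ok; ctr=7 reg=6
Mismatch at 6.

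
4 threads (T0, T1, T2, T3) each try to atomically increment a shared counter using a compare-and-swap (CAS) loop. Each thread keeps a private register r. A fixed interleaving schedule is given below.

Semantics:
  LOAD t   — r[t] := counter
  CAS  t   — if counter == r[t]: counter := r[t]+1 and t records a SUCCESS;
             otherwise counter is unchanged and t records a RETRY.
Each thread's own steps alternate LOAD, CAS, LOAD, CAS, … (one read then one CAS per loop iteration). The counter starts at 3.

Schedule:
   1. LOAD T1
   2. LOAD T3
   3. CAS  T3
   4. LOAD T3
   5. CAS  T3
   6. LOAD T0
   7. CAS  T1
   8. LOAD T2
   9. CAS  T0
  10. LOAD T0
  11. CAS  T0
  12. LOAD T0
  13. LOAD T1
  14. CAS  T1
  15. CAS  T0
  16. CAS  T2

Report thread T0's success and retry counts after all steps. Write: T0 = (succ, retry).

[1] T1.load  rd  (counter 3, T1.r 3)
[2] T3.load  rd  (counter 3, T3.r 3)
[3] T3.cas  hit  (counter 4, T3.r 3)
[4] T3.load  rd  (counter 4, T3.r 4)
[5] T3.cas  hit  (counter 5, T3.r 4)
[6] T0.load  rd  (counter 5, T0.r 5)
[7] T1.cas  miss  (counter 5, T1.r 3)
[8] T2.load  rd  (counter 5, T2.r 5)
[9] T0.cas  hit  (counter 6, T0.r 5)
[10] T0.load  rd  (counter 6, T0.r 6)
[11] T0.cas  hit  (counter 7, T0.r 6)
[12] T0.load  rd  (counter 7, T0.r 7)
[13] T1.load  rd  (counter 7, T1.r 7)
[14] T1.cas  hit  (counter 8, T1.r 7)
[15] T0.cas  miss  (counter 8, T0.r 7)
[16] T2.cas  miss  (counter 8, T2.r 5)

T0 = (2, 1)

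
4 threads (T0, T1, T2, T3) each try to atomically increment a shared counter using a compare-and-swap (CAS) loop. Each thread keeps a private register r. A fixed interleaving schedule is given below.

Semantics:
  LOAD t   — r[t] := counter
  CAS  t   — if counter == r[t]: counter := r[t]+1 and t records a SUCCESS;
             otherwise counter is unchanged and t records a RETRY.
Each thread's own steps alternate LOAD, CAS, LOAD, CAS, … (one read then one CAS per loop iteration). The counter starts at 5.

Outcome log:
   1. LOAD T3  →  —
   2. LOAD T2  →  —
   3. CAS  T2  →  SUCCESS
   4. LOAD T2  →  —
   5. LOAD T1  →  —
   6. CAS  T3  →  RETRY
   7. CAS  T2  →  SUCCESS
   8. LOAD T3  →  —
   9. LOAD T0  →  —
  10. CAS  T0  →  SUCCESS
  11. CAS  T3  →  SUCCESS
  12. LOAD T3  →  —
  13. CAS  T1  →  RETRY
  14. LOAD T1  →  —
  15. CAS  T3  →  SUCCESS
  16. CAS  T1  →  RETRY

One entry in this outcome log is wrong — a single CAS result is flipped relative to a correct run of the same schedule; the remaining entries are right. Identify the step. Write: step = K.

step = 11

Re-executing:
1. LOAD T3 → mem=5 r[T3]=5 [LOAD]
2. LOAD T2 → mem=5 r[T2]=5 [LOAD]
3. CAS T2 → mem=6 r[T2]=5 [OK]
4. LOAD T2 → mem=6 r[T2]=6 [LOAD]
5. LOAD T1 → mem=6 r[T1]=6 [LOAD]
6. CAS T3 → mem=6 r[T3]=5 [RETRY]
7. CAS T2 → mem=7 r[T2]=6 [OK]
8. LOAD T3 → mem=7 r[T3]=7 [LOAD]
9. LOAD T0 → mem=7 r[T0]=7 [LOAD]
10. CAS T0 → mem=8 r[T0]=7 [OK]
11. CAS T3 → mem=8 r[T3]=7 [RETRY]
12. LOAD T3 → mem=8 r[T3]=8 [LOAD]
13. CAS T1 → mem=8 r[T1]=6 [RETRY]
14. LOAD T1 → mem=8 r[T1]=8 [LOAD]
15. CAS T3 → mem=9 r[T3]=8 [OK]
16. CAS T1 → mem=9 r[T1]=8 [RETRY]
Flip is step 11.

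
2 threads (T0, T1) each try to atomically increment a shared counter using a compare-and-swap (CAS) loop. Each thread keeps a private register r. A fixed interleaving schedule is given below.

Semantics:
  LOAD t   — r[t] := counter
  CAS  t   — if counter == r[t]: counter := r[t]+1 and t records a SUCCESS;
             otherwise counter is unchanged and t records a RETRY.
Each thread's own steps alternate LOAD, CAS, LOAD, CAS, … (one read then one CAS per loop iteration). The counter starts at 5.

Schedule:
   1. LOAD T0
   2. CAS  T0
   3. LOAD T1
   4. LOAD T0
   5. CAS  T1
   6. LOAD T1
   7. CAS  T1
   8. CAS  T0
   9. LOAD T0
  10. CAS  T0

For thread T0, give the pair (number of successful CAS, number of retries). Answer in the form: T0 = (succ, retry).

T0 = (2, 1)

1. LOAD T0 → mem=5 r[T0]=5 [LOAD]
2. CAS T0 → mem=6 r[T0]=5 [OK]
3. LOAD T1 → mem=6 r[T1]=6 [LOAD]
4. LOAD T0 → mem=6 r[T0]=6 [LOAD]
5. CAS T1 → mem=7 r[T1]=6 [OK]
6. LOAD T1 → mem=7 r[T1]=7 [LOAD]
7. CAS T1 → mem=8 r[T1]=7 [OK]
8. CAS T0 → mem=8 r[T0]=6 [RETRY]
9. LOAD T0 → mem=8 r[T0]=8 [LOAD]
10. CAS T0 → mem=9 r[T0]=8 [OK]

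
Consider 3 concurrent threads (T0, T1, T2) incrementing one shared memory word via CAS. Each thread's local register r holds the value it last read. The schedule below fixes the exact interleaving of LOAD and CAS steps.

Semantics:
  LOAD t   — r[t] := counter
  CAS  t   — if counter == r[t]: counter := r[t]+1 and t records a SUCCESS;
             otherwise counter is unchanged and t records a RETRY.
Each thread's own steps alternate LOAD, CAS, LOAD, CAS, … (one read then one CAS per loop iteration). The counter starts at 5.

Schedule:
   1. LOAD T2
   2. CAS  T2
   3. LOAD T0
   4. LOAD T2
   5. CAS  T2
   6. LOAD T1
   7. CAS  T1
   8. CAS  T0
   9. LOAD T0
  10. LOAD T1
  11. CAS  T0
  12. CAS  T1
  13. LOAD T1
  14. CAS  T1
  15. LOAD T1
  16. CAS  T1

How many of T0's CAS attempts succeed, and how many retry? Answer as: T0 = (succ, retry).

   1) LOAD T2:  M=5  r_T2=5
   2) CAS  T2:  M=6  r_T2=5 ✓
   3) LOAD T0:  M=6  r_T0=6
   4) LOAD T2:  M=6  r_T2=6
   5) CAS  T2:  M=7  r_T2=6 ✓
   6) LOAD T1:  M=7  r_T1=7
   7) CAS  T1:  M=8  r_T1=7 ✓
   8) CAS  T0:  M=8  r_T0=6 ✗
   9) LOAD T0:  M=8  r_T0=8
  10) LOAD T1:  M=8  r_T1=8
  11) CAS  T0:  M=9  r_T0=8 ✓
  12) CAS  T1:  M=9  r_T1=8 ✗
  13) LOAD T1:  M=9  r_T1=9
  14) CAS  T1:  M=10  r_T1=9 ✓
  15) LOAD T1:  M=10  r_T1=10
  16) CAS  T1:  M=11  r_T1=10 ✓

T0 = (1, 1)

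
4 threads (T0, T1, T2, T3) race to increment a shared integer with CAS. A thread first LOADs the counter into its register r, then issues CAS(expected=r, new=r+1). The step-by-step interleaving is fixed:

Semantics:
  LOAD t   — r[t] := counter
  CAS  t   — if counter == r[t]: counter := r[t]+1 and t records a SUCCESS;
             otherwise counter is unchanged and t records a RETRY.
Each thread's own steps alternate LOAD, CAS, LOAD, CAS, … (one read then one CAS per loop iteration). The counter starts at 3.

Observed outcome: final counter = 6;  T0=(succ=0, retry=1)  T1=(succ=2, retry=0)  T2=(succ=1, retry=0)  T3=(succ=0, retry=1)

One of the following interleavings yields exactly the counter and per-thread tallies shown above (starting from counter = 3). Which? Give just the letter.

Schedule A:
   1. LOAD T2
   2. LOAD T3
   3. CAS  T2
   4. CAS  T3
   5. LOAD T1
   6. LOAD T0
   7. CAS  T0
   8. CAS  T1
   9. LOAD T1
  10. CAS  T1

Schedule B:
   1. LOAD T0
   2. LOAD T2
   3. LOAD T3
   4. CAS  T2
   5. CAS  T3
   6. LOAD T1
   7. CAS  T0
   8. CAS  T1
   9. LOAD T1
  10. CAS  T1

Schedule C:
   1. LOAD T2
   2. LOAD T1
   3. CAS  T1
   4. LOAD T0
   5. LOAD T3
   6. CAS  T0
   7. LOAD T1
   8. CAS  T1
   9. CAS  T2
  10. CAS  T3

B

Tracing schedule B:
1. LOAD T0 → mem=3 r[T0]=3 [LOAD]
2. LOAD T2 → mem=3 r[T2]=3 [LOAD]
3. LOAD T3 → mem=3 r[T3]=3 [LOAD]
4. CAS T2 → mem=4 r[T2]=3 [OK]
5. CAS T3 → mem=4 r[T3]=3 [RETRY]
6. LOAD T1 → mem=4 r[T1]=4 [LOAD]
7. CAS T0 → mem=4 r[T0]=3 [RETRY]
8. CAS T1 → mem=5 r[T1]=4 [OK]
9. LOAD T1 → mem=5 r[T1]=5 [LOAD]
10. CAS T1 → mem=6 r[T1]=5 [OK]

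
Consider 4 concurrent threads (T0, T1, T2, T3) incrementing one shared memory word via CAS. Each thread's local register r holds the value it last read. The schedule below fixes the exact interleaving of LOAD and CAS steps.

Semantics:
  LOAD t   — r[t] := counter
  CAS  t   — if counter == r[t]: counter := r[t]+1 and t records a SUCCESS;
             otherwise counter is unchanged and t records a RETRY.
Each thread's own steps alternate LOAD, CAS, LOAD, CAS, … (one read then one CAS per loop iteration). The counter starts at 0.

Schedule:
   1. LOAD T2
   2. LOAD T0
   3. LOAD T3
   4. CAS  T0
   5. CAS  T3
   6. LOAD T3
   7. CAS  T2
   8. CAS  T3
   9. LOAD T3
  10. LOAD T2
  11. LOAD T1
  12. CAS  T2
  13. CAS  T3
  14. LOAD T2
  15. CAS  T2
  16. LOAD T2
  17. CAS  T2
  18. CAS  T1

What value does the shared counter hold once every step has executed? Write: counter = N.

step 1: T2 LOAD ⇒ load; ctr=0 reg=0
step 2: T0 LOAD ⇒ load; ctr=0 reg=0
step 3: T3 LOAD ⇒ load; ctr=0 reg=0
step 4: T0 CAS ⇒ ok; ctr=1 reg=0
step 5: T3 CAS ⇒ retry; ctr=1 reg=0
step 6: T3 LOAD ⇒ load; ctr=1 reg=1
step 7: T2 CAS ⇒ retry; ctr=1 reg=0
step 8: T3 CAS ⇒ ok; ctr=2 reg=1
step 9: T3 LOAD ⇒ load; ctr=2 reg=2
step 10: T2 LOAD ⇒ load; ctr=2 reg=2
step 11: T1 LOAD ⇒ load; ctr=2 reg=2
step 12: T2 CAS ⇒ ok; ctr=3 reg=2
step 13: T3 CAS ⇒ retry; ctr=3 reg=2
step 14: T2 LOAD ⇒ load; ctr=3 reg=3
step 15: T2 CAS ⇒ ok; ctr=4 reg=3
step 16: T2 LOAD ⇒ load; ctr=4 reg=4
step 17: T2 CAS ⇒ ok; ctr=5 reg=4
step 18: T1 CAS ⇒ retry; ctr=5 reg=2

counter = 5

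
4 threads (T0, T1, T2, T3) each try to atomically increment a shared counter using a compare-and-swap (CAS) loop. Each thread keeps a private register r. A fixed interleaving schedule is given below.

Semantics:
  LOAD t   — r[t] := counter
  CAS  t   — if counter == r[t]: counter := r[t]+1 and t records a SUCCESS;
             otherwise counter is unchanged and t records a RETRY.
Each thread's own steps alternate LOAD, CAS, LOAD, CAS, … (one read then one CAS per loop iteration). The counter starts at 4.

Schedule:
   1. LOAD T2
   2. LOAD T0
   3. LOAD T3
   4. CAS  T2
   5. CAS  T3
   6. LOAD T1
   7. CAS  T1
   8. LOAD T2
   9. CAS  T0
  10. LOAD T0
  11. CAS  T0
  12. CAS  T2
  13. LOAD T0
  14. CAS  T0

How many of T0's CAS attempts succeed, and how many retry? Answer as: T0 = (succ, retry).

T0 = (2, 1)

1. LOAD T2 → mem=4 r[T2]=4 [LOAD]
2. LOAD T0 → mem=4 r[T0]=4 [LOAD]
3. LOAD T3 → mem=4 r[T3]=4 [LOAD]
4. CAS T2 → mem=5 r[T2]=4 [OK]
5. CAS T3 → mem=5 r[T3]=4 [RETRY]
6. LOAD T1 → mem=5 r[T1]=5 [LOAD]
7. CAS T1 → mem=6 r[T1]=5 [OK]
8. LOAD T2 → mem=6 r[T2]=6 [LOAD]
9. CAS T0 → mem=6 r[T0]=4 [RETRY]
10. LOAD T0 → mem=6 r[T0]=6 [LOAD]
11. CAS T0 → mem=7 r[T0]=6 [OK]
12. CAS T2 → mem=7 r[T2]=6 [RETRY]
13. LOAD T0 → mem=7 r[T0]=7 [LOAD]
14. CAS T0 → mem=8 r[T0]=7 [OK]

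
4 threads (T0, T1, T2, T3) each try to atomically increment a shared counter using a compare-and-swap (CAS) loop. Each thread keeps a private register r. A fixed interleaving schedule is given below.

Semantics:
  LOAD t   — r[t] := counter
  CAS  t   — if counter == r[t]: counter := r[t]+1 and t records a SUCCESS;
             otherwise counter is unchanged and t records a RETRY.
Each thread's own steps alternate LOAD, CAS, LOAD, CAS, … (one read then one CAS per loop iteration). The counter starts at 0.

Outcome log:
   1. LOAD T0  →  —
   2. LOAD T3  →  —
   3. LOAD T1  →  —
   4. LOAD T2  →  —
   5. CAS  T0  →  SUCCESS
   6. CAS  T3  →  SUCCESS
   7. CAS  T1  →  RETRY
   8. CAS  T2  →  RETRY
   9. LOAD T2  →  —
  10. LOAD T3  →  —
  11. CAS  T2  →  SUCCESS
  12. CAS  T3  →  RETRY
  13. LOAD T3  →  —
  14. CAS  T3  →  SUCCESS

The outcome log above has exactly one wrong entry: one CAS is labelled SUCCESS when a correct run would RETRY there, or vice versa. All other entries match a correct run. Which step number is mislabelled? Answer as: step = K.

Re-executing:
   1) LOAD T0:  M=0  r_T0=0
   2) LOAD T3:  M=0  r_T3=0
   3) LOAD T1:  M=0  r_T1=0
   4) LOAD T2:  M=0  r_T2=0
   5) CAS  T0:  M=1  r_T0=0 ✓
   6) CAS  T3:  M=1  r_T3=0 ✗
   7) CAS  T1:  M=1  r_T1=0 ✗
   8) CAS  T2:  M=1  r_T2=0 ✗
   9) LOAD T2:  M=1  r_T2=1
  10) LOAD T3:  M=1  r_T3=1
  11) CAS  T2:  M=2  r_T2=1 ✓
  12) CAS  T3:  M=2  r_T3=1 ✗
  13) LOAD T3:  M=2  r_T3=2
  14) CAS  T3:  M=3  r_T3=2 ✓
Mismatch at 6.

step = 6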